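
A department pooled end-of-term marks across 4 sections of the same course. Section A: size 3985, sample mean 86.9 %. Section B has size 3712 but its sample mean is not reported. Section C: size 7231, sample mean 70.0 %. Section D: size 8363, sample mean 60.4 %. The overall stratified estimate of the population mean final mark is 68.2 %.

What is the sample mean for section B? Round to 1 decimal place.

N = 3985 + 3712 + 7231 + 8363 = 23291.
Overall total = μ·N = 68.2·23291 = 1588446.2.
Subtract the known strata: 3985·86.9 + 7231·70.0 + 8363·60.4 = 1357591.7.
Remaining total for section B: 1588446.2 − 1357591.7 = 230854.5.
Divide by its size: 230854.5 / 3712 = 62.191... → 62.2.

62.2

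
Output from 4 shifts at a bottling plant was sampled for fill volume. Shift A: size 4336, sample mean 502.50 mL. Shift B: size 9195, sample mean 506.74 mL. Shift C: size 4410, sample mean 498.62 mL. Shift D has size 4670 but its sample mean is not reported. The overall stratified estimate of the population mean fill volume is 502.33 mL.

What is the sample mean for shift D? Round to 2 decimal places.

N = 4336 + 9195 + 4410 + 4670 = 22611.
Overall total = μ·N = 502.33·22611 = 11358183.63.
Subtract the known strata: 4336·502.50 + 9195·506.74 + 4410·498.62 = 9037228.5.
Remaining total for shift D: 11358183.63 − 9037228.5 = 2320955.13.
Divide by its size: 2320955.13 / 4670 = 496.9925... → 496.99.

496.99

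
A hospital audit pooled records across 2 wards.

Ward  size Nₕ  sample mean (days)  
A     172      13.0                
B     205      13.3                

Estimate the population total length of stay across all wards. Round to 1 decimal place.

Estimate total by summing Nₕ·x̄ₕ over strata.
172·13.0 + 205·13.3 = 2236 + 2726.5 = 4962.5.

4962.5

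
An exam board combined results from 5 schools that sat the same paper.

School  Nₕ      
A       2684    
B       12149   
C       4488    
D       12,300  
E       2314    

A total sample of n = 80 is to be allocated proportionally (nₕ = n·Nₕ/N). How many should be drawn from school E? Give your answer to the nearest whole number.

N = 2684 + 12149 + 4488 + 12300 + 2314 = 33935.
n_E = 80·2314/33935 = 5.455... → 5.

5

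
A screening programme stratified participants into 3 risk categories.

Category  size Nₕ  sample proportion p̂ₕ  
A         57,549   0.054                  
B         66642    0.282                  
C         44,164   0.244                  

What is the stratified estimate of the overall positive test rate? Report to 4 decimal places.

0.1941

Wₕ = Nₕ/N with N = 168355: 0.3418, 0.3958, 0.2623.
p̂_st = 0.3418·0.054 + 0.3958·0.282 + 0.2623·0.244 ≈ 0.194094... → 0.1941.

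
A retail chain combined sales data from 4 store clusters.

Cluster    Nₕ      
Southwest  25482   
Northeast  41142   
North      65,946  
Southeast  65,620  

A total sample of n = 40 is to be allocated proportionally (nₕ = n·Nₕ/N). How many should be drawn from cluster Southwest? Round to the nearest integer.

Share of cluster Southwest = 25482/198190 = 0.12857.
Allocate 40 × 0.12857 = 5.143... → 5.

5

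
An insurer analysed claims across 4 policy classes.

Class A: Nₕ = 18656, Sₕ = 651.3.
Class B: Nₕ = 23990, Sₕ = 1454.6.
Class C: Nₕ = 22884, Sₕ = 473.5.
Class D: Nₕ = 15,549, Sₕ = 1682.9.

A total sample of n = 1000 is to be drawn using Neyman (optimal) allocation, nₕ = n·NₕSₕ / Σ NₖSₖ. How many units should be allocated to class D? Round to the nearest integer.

A: NₕSₕ = 18656·651.3 = 12150652.8
B: NₕSₕ = 23990·1454.6 = 34895854
C: NₕSₕ = 22884·473.5 = 10835574
D: NₕSₕ = 15549·1682.9 = 26167412.1
Σ NₕSₕ = 84049492.9.
n_D = 1000·26167412.1/84049492.9 = 311.333... → 311.

311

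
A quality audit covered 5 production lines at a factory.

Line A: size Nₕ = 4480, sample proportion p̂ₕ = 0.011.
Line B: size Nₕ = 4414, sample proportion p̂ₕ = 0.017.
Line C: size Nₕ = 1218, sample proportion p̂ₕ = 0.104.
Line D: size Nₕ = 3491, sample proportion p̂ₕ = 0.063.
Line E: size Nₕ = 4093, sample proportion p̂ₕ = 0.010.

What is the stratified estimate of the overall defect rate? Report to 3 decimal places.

0.029

Wₕ = Nₕ/N with N = 17696: 0.2532, 0.2494, 0.0688, 0.1973, 0.2313.
p̂_st = 0.2532·0.011 + 0.2494·0.017 + 0.0688·0.104 + 0.1973·0.063 + 0.2313·0.010 ≈ 0.02892... → 0.029.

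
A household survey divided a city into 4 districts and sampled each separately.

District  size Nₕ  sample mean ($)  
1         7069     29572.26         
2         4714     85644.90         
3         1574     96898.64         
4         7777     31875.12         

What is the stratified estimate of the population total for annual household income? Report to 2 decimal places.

1013187632.14

Population total = Σ Nₕ·x̄ₕ (each stratum's size times its mean).
7069·29572.26 + 4714·85644.90 + 1574·96898.64 + 7777·31875.12 = 209046305.94 + 403730058.6 + 152518459.36 + 247892808.24 = 1013187632.14.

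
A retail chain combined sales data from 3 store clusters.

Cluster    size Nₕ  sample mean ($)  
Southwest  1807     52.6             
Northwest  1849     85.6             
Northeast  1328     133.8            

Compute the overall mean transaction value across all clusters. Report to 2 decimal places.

N = 1807 + 1849 + 1328 = 4984.
Overall mean = Σ (Nₕ/N)·x̄ₕ — weight by population share, not a simple average.
Σ Nₕx̄ₕ = 1807·52.6 + 1849·85.6 + 1328·133.8 = 95048.2 + 158274.4 + 177686.4 = 431009.
Divide by N: 431009 / 4984 = 86.4785... → 86.48.

86.48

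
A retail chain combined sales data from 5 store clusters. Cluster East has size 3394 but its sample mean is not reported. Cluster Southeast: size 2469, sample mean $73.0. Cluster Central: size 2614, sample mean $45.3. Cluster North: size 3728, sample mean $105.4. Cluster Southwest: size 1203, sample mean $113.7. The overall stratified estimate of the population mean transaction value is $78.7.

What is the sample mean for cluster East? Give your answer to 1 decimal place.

Σ Nₕx̄ₕ = N·μ, so 3394·x̄_East = 13408·78.7 − (2469·73.0 + 2614·45.3 + 3728·105.4 + 1203·113.7).
= 1055209.6 − 828363.5 = 226846.1.
x̄_East = 226846.1 / 3394 = 66.837... → 66.8.

66.8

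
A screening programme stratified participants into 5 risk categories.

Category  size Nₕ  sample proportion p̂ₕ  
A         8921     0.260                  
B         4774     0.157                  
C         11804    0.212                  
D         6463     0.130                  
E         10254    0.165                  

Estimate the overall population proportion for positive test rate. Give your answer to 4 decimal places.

0.1920

N = 8921 + 4774 + 11804 + 6463 + 10254 = 42216.
Overall proportion = Σ (Nₕ/N)·p̂ₕ.
Σ Nₕp̂ₕ = 2319.46 + 749.518 + 2502.448 + 840.19 + 1691.91 = 8103.526.
8103.526 / 42216 = 0.191954... → 0.1920.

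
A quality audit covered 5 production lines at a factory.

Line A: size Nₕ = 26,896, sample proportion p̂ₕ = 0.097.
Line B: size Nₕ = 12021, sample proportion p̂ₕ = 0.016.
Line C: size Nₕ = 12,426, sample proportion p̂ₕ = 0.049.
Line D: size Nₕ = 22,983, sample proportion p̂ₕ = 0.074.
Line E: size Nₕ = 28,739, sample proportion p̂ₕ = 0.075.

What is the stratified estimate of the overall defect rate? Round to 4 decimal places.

0.0705

N = 26896 + 12021 + 12426 + 22983 + 28739 = 103065.
Overall proportion = Σ (Nₕ/N)·p̂ₕ.
Σ Nₕp̂ₕ = 2608.912 + 192.336 + 608.874 + 1700.742 + 2155.425 = 7266.289.
7266.289 / 103065 = 0.070502... → 0.0705.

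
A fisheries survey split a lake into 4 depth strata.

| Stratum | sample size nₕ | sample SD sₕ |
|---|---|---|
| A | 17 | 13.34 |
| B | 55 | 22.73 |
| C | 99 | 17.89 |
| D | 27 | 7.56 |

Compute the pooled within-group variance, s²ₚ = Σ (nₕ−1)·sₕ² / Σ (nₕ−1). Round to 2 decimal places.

327.82

A: (17−1)·13.34² = 16·177.9556 = 2847.2896
B: (55−1)·22.73² = 54·516.6529 = 27899.2566
C: (99−1)·17.89² = 98·320.0521 = 31365.1058
D: (27−1)·7.56² = 26·57.1536 = 1485.9936
Numerator = 63597.6456; denominator = Σ(nₕ−1) = 194.
s²ₚ = 63597.6456/194 = 327.8229... → 327.82.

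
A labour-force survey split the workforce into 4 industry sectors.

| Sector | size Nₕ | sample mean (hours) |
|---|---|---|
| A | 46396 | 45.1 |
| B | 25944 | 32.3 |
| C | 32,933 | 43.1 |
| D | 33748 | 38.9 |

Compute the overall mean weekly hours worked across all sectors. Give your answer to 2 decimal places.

40.73

N = 46396 + 25944 + 32933 + 33748 = 139021.
Overall mean = Σ (Nₕ/N)·x̄ₕ — weight by population share, not a simple average.
Σ Nₕx̄ₕ = 46396·45.1 + 25944·32.3 + 32933·43.1 + 33748·38.9 = 2092459.6 + 837991.2 + 1419412.3 + 1312797.2 = 5662660.3.
Divide by N: 5662660.3 / 139021 = 40.7324... → 40.73.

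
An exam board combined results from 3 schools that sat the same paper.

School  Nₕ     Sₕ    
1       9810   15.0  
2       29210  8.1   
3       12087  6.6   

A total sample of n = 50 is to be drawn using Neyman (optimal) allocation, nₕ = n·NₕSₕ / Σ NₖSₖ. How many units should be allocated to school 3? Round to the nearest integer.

Σ NₕSₕ = 9810·15.0 + 29210·8.1 + 12087·6.6 = 463525.2.
Share for 3: 79774.2/463525.2 = 0.17210.
n_3 = 50 × 0.17210 = 8.605... → 9.

9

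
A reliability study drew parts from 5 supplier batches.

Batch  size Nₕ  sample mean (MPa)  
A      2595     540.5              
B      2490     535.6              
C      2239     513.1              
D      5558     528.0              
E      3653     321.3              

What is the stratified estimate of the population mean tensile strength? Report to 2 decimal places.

483.42

N = 2595 + 2490 + 2239 + 5558 + 3653 = 16535.
Weight each subgroup mean by Nₕ/N and sum.
Σ Nₕx̄ₕ = 2595·540.5 + 2490·535.6 + 2239·513.1 + 5558·528.0 + 3653·321.3 = 1402597.5 + 1333644 + 1148830.9 + 2934624 + 1173708.9 = 7993405.3.
Divide by N: 7993405.3 / 16535 = 483.4234... → 483.42.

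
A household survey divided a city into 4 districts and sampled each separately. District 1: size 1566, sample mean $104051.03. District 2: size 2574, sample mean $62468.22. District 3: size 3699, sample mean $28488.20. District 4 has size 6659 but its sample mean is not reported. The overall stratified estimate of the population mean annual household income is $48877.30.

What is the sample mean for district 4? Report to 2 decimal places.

N = 1566 + 2574 + 3699 + 6659 = 14498.
Overall total = μ·N = 48877.30·14498 = 708623095.4.
Subtract the known strata: 1566·104051.03 + 2574·62468.22 + 3699·28488.20 = 429114963.06.
Remaining total for district 4: 708623095.4 − 429114963.06 = 279508132.34.
Divide by its size: 279508132.34 / 6659 = 41974.4905... → 41974.49.

41974.49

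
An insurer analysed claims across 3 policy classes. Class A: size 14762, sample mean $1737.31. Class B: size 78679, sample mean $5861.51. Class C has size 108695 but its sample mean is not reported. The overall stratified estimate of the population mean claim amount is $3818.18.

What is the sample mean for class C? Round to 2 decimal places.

2621.72

Σ Nₕx̄ₕ = N·μ, so 108695·x̄_C = 202136·3818.18 − (14762·1737.31 + 78679·5861.51).
= 771791632.48 − 486823915.51 = 284967716.97.
x̄_C = 284967716.97 / 108695 = 2621.7187... → 2621.72.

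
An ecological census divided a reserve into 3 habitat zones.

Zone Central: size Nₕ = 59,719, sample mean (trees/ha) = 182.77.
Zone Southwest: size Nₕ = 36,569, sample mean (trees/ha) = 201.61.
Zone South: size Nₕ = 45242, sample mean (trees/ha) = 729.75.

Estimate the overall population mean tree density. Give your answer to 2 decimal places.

362.49

N = 141530; weights Wₕ = Nₕ/N = (0.4220, 0.2584, 0.3197).
x̄_st = Σ Wₕ·x̄ₕ = 0.4220·182.77 + 0.2584·201.61 + 0.3197·729.75 ≈ 362.4876...
→ 362.49.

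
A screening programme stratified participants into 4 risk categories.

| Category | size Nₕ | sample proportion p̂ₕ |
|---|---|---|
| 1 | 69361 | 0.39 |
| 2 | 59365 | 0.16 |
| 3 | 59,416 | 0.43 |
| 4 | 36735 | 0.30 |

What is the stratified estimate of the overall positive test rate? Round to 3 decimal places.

0.325

N = 69361 + 59365 + 59416 + 36735 = 224877.
Overall proportion = Σ (Nₕ/N)·p̂ₕ.
Σ Nₕp̂ₕ = 27050.79 + 9498.4 + 25548.88 + 11020.5 = 73118.57.
73118.57 / 224877 = 0.32515... → 0.325.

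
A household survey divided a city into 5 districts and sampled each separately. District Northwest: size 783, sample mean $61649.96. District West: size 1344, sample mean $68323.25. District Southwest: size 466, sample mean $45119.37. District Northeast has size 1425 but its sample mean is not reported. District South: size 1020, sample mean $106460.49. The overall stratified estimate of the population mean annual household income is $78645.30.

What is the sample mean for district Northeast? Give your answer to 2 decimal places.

Σ Nₕx̄ₕ = N·μ, so 1425·x̄_Northeast = 5038·78645.30 − (783·61649.96 + 1344·68323.25 + 466·45119.37 + 1020·106460.49).
= 396215021.4 − 269713692.9 = 126501328.5.
x̄_Northeast = 126501328.5 / 1425 = 88772.8621... → 88772.86.

88772.86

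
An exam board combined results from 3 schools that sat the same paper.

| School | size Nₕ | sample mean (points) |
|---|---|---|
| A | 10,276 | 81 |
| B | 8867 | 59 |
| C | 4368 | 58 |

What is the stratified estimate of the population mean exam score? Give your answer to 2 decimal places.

68.43

N = 10276 + 8867 + 4368 = 23511.
Weight each subgroup mean by Nₕ/N and sum.
Σ Nₕx̄ₕ = 10276·81 + 8867·59 + 4368·58 = 832356 + 523153 + 253344 = 1608853.
Divide by N: 1608853 / 23511 = 68.4298... → 68.43.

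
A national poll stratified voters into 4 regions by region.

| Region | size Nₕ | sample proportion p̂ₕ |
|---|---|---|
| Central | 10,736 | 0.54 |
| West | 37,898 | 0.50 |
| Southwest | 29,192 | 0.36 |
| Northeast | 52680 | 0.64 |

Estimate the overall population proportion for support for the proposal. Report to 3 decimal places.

N = 10736 + 37898 + 29192 + 52680 = 130506.
Overall proportion = Σ (Nₕ/N)·p̂ₕ.
Σ Nₕp̂ₕ = 5797.44 + 18949 + 10509.12 + 33715.2 = 68970.76.
68970.76 / 130506 = 0.52849... → 0.528.

0.528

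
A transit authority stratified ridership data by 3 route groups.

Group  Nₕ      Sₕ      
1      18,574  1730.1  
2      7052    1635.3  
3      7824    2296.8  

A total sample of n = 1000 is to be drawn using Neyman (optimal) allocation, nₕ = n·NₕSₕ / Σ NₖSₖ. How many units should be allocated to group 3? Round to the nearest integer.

292

1: NₕSₕ = 18574·1730.1 = 32134877.4
2: NₕSₕ = 7052·1635.3 = 11532135.6
3: NₕSₕ = 7824·2296.8 = 17970163.2
Σ NₕSₕ = 61637176.2.
n_3 = 1000·17970163.2/61637176.2 = 291.547... → 292.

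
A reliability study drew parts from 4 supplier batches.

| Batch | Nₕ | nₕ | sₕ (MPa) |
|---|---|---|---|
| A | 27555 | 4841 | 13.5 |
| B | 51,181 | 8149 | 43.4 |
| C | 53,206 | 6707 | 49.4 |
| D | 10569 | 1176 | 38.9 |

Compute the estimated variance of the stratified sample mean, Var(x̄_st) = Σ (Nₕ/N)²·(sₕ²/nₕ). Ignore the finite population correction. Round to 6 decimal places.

0.089014

N = 142511; Wₕ = Nₕ/N.
batch A: (27555/142511)²·13.5²/4841 = 0.001407461
batch B: (51181/142511)²·43.4²/8149 = 0.029812329
batch C: (53206/142511)²·49.4²/6707 = 0.050716589
batch D: (10569/142511)²·38.9²/1176 = 0.007077223
Sum = 0.089013602 → 0.089014.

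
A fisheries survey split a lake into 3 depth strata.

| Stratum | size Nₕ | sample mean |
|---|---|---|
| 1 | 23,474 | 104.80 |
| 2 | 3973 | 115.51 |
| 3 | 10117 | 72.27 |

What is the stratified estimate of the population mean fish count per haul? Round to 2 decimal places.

97.17

N = 23474 + 3973 + 10117 = 37564.
Overall mean = Σ (Nₕ/N)·x̄ₕ — weight by population share, not a simple average.
Σ Nₕx̄ₕ = 23474·104.80 + 3973·115.51 + 10117·72.27 = 2460075.2 + 458921.23 + 731155.59 = 3650152.02.
Divide by N: 3650152.02 / 37564 = 97.1715... → 97.17.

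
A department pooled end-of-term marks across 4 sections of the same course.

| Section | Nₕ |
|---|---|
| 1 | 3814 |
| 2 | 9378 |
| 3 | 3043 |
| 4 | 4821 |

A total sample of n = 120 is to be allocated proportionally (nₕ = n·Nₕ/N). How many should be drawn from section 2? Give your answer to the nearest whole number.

53

N = 3814 + 9378 + 3043 + 4821 = 21056.
n_2 = 120·9378/21056 = 53.446... → 53.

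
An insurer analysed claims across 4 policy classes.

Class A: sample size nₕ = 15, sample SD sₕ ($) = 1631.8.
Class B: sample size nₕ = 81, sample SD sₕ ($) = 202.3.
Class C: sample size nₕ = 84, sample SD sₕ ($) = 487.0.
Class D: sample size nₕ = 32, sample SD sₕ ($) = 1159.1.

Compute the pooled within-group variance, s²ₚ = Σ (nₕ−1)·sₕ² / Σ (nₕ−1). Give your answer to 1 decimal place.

Degrees of freedom: 14 + 80 + 83 + 31 = 208.
Σ(nₕ−1)sₕ² = 14·2662771.24 + 80·40925.29 + 83·237169 + 31·1343512.81 = 101886744.67.
s²ₚ = 101886744.67 / 208 = 489840.119... → 489840.1.

489840.1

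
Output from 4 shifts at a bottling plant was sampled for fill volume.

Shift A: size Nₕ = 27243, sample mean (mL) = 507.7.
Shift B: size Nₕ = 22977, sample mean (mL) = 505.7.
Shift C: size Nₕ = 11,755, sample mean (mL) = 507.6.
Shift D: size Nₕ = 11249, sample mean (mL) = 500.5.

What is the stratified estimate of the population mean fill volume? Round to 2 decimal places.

N = 27243 + 22977 + 11755 + 11249 = 73224.
Weight each subgroup mean by Nₕ/N and sum.
Σ Nₕx̄ₕ = 27243·507.7 + 22977·505.7 + 11755·507.6 + 11249·500.5 = 13831271.1 + 11619468.9 + 5966838 + 5630124.5 = 37047702.5.
Divide by N: 37047702.5 / 73224 = 505.9503... → 505.95.

505.95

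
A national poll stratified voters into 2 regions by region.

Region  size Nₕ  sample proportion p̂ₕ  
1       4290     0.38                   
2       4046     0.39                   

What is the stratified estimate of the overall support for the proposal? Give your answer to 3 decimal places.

Wₕ = Nₕ/N with N = 8336: 0.5146, 0.4854.
p̂_st = 0.5146·0.38 + 0.4854·0.39 ≈ 0.38485... → 0.385.

0.385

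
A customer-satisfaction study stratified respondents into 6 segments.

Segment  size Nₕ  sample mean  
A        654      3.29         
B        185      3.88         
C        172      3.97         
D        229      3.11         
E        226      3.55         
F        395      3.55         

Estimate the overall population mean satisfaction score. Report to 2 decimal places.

3.48

N = 1861; weights Wₕ = Nₕ/N = (0.3514, 0.0994, 0.0924, 0.1231, 0.1214, 0.2123).
x̄_st = Σ Wₕ·x̄ₕ = 0.3514·3.29 + 0.0994·3.88 + 0.0924·3.97 + 0.1231·3.11 + 0.1214·3.55 + 0.2123·3.55 ≈ 3.4761...
→ 3.48.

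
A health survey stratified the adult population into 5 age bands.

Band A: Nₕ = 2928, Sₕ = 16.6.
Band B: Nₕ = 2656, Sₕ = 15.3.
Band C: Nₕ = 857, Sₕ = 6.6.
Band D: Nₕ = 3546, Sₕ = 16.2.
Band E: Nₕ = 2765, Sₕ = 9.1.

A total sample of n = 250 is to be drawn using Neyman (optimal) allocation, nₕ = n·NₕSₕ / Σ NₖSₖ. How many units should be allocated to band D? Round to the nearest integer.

81

A: NₕSₕ = 2928·16.6 = 48604.8
B: NₕSₕ = 2656·15.3 = 40636.8
C: NₕSₕ = 857·6.6 = 5656.2
D: NₕSₕ = 3546·16.2 = 57445.2
E: NₕSₕ = 2765·9.1 = 25161.5
Σ NₕSₕ = 177504.5.
n_D = 250·57445.2/177504.5 = 80.907... → 81.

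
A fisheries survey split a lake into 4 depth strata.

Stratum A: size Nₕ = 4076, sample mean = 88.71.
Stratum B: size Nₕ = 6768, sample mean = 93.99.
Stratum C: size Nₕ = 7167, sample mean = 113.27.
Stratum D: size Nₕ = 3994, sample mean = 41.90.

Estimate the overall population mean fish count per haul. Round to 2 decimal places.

N = 22005; weights Wₕ = Nₕ/N = (0.1852, 0.3076, 0.3257, 0.1815).
x̄_st = Σ Wₕ·x̄ₕ = 0.1852·88.71 + 0.3076·93.99 + 0.3257·113.27 + 0.1815·41.90 ≈ 89.8369...
→ 89.84.

89.84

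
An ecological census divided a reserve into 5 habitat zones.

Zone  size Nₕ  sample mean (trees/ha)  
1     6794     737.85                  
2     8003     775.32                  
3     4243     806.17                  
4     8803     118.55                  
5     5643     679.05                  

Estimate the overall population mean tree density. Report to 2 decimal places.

582.75

N = 6794 + 8003 + 4243 + 8803 + 5643 = 33486.
The stratified mean weights each stratum mean by its population share Nₕ/N.
Σ Nₕx̄ₕ = 6794·737.85 + 8003·775.32 + 4243·806.17 + 8803·118.55 + 5643·679.05 = 5012952.9 + 6204885.96 + 3420579.31 + 1043595.65 + 3831879.15 = 19513892.97.
Divide by N: 19513892.97 / 33486 = 582.7478... → 582.75.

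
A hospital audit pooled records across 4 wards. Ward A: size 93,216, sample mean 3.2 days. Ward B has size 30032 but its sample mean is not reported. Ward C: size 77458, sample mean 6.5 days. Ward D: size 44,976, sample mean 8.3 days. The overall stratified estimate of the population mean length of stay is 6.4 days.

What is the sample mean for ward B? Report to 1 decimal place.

Σ Nₕx̄ₕ = N·μ, so 30032·x̄_B = 245682·6.4 − (93216·3.2 + 77458·6.5 + 44976·8.3).
= 1572364.8 − 1175069 = 397295.8.
x̄_B = 397295.8 / 30032 = 13.229... → 13.2.

13.2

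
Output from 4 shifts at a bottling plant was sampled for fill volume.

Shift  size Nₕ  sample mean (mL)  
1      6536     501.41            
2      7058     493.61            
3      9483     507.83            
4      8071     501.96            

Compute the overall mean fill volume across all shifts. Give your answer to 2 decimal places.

x̄_st = (Σ Nₕx̄ₕ) / (Σ Nₕ) = (6536·501.41 + 7058·493.61 + 9483·507.83 + 8071·501.96) / 31148
= 15628186.19 / 31148 = 501.7396... → 501.74.

501.74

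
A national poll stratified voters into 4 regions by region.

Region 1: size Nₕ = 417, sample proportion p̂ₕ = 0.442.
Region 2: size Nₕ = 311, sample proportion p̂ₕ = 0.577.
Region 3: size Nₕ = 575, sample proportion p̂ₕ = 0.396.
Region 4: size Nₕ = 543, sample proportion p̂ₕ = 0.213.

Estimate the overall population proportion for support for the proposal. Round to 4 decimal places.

N = 417 + 311 + 575 + 543 = 1846.
Overall proportion = Σ (Nₕ/N)·p̂ₕ.
Σ Nₕp̂ₕ = 184.314 + 179.447 + 227.7 + 115.659 = 707.12.
707.12 / 1846 = 0.383055... → 0.3831.

0.3831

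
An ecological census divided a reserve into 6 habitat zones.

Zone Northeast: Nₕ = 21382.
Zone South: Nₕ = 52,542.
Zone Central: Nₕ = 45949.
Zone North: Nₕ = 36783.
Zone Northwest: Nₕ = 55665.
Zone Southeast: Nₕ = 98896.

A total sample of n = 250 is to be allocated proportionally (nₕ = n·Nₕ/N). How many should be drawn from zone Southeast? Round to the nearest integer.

79

N = 21382 + 52542 + 45949 + 36783 + 55665 + 98896 = 311217.
n_Southeast = 250·98896/311217 = 79.443... → 79.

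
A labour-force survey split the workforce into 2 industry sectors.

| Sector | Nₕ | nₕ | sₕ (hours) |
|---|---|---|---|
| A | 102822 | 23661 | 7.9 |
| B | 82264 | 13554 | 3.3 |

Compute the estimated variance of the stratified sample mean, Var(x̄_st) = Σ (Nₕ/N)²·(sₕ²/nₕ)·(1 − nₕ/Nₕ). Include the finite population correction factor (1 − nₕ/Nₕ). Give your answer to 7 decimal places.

0.0007593

N = 185086. Term for each stratum: Wₕ²sₕ²/nₕ·(1−nₕ/Nₕ).
Var(x̄_st) = 0.0006267167 + 0.0001325693 = 0.0007592860 → 0.0007593.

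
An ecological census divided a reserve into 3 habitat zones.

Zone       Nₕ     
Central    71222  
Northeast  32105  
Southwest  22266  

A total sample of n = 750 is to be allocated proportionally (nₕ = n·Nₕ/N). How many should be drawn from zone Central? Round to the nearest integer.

425

Share of zone Central = 71222/125593 = 0.56709.
Allocate 750 × 0.56709 = 425.314... → 425.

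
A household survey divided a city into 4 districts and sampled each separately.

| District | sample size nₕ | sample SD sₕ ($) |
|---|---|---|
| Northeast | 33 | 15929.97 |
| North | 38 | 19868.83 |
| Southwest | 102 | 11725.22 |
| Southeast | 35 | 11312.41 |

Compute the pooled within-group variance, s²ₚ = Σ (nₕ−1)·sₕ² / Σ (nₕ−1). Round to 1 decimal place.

Northeast: (33−1)·15929.97² = 32·253763944.2009 = 8120446214.4288
North: (38−1)·19868.83² = 37·394770405.5689 = 14606505006.0493
Southwest: (102−1)·11725.22² = 101·137480784.0484 = 13885559188.8884
Southeast: (35−1)·11312.41² = 34·127970620.0081 = 4351001080.2754
Numerator = 40963511489.6419; denominator = Σ(nₕ−1) = 204.
s²ₚ = 40963511489.6419/204 = 200801526.910... → 200801526.9.

200801526.9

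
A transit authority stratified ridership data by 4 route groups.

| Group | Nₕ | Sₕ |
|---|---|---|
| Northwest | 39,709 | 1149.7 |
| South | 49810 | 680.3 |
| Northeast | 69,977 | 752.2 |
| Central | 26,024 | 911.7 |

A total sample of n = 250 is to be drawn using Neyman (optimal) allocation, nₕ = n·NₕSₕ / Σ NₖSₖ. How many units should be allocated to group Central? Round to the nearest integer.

Σ NₕSₕ = 39709·1149.7 + 49810·680.3 + 69977·752.2 + 26024·911.7 = 155901960.5.
Share for Central: 23726080.8/155901960.5 = 0.15219.
n_Central = 250 × 0.15219 = 38.046... → 38.

38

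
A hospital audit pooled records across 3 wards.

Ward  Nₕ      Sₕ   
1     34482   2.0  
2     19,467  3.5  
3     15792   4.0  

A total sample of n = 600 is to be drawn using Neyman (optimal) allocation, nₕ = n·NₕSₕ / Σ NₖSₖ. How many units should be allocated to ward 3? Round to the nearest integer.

189

Σ NₕSₕ = 34482·2.0 + 19467·3.5 + 15792·4.0 = 200266.5.
Share for 3: 63168/200266.5 = 0.31542.
n_3 = 600 × 0.31542 = 189.252... → 189.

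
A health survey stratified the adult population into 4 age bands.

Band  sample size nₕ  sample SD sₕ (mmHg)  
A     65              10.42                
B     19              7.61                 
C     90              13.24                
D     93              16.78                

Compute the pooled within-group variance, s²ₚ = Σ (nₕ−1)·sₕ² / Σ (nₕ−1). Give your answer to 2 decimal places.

188.20

Degrees of freedom: 64 + 18 + 89 + 92 = 263.
Σ(nₕ−1)sₕ² = 64·108.5764 + 18·57.9121 + 89·175.2976 + 92·281.5684 = 49497.0866.
s²ₚ = 49497.0866 / 263 = 188.2019... → 188.20.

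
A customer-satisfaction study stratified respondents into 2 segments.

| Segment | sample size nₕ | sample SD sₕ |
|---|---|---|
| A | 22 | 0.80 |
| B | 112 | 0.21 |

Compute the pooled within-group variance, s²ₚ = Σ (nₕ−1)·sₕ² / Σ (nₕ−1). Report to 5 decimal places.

A: (22−1)·0.80² = 21·0.64 = 13.44
B: (112−1)·0.21² = 111·0.0441 = 4.8951
Numerator = 18.3351; denominator = Σ(nₕ−1) = 132.
s²ₚ = 18.3351/132 = 0.1389023... → 0.13890.

0.13890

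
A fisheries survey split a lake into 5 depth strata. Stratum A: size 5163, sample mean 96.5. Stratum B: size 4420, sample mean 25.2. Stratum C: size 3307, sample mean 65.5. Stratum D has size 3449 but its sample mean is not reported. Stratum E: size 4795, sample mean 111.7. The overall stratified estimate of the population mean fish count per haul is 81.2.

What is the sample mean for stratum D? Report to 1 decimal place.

N = 5163 + 4420 + 3307 + 3449 + 4795 = 21134.
Overall total = μ·N = 81.2·21134 = 1716080.8.
Subtract the known strata: 5163·96.5 + 4420·25.2 + 3307·65.5 + 4795·111.7 = 1361823.5.
Remaining total for stratum D: 1716080.8 − 1361823.5 = 354257.3.
Divide by its size: 354257.3 / 3449 = 102.713... → 102.7.

102.7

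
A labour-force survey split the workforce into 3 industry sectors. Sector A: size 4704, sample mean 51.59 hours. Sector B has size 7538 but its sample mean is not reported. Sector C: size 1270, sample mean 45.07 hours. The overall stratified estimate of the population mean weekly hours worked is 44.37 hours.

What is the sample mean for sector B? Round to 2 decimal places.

39.75

Σ Nₕx̄ₕ = N·μ, so 7538·x̄_B = 13512·44.37 − (4704·51.59 + 1270·45.07).
= 599527.44 − 299918.26 = 299609.18.
x̄_B = 299609.18 / 7538 = 39.7465... → 39.75.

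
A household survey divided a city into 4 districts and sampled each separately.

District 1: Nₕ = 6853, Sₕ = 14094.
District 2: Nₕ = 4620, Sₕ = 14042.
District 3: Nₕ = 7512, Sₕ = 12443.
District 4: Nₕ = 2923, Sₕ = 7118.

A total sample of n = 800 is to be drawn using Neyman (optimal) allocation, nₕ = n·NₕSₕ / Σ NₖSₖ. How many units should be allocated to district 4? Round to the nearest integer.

60

Σ NₕSₕ = 6853·14094 + 4620·14042 + 7512·12443 + 2923·7118 = 275737952.
Share for 4: 20805914/275737952 = 0.07546.
n_4 = 800 × 0.07546 = 60.364... → 60.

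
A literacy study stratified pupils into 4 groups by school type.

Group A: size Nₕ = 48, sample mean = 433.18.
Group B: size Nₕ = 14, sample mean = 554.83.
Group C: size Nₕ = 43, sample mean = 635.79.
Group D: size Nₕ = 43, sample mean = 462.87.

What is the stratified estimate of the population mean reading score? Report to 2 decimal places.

N = 48 + 14 + 43 + 43 = 148.
Weight each subgroup mean by Nₕ/N and sum.
Σ Nₕx̄ₕ = 48·433.18 + 14·554.83 + 43·635.79 + 43·462.87 = 20792.64 + 7767.62 + 27338.97 + 19903.41 = 75802.64.
Divide by N: 75802.64 / 148 = 512.18 → 512.18.

512.18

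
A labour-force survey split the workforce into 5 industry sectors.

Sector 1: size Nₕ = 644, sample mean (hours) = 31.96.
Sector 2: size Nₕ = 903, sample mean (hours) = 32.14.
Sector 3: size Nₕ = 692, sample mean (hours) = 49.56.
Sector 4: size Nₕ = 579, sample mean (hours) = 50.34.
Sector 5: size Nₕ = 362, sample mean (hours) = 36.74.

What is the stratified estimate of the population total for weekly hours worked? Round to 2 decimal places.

1: 644·31.96 = 20582.24
2: 903·32.14 = 29022.42
3: 692·49.56 = 34295.52
4: 579·50.34 = 29146.86
5: 362·36.74 = 13299.88
τ̂ = Σ Nₕx̄ₕ = 126346.92.

126346.92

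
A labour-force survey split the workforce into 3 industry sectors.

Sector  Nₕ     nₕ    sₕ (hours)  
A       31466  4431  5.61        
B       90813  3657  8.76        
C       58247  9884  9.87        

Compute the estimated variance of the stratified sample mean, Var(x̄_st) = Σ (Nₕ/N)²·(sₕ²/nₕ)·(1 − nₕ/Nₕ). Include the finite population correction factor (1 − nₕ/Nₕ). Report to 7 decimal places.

0.0061336

N = 180526; Wₕ = Nₕ/N.
sector A: (31466/180526)²·5.61²/4431·(1 − 4431/31466) = 0.0001854011
sector B: (90813/180526)²·8.76²/3657·(1 − 3657/90813) = 0.0050962303
sector C: (58247/180526)²·9.87²/9884·(1 − 9884/58247) = 0.0008519397
Sum = 0.0061335711 → 0.0061336.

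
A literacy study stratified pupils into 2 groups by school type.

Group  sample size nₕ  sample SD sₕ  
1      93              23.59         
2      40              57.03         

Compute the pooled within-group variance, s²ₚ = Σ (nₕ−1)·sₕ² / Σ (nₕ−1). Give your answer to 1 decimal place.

1359.1

1: (93−1)·23.59² = 92·556.4881 = 51196.9052
2: (40−1)·57.03² = 39·3252.4209 = 126844.4151
Numerator = 178041.3203; denominator = Σ(nₕ−1) = 131.
s²ₚ = 178041.3203/131 = 1359.094... → 1359.1.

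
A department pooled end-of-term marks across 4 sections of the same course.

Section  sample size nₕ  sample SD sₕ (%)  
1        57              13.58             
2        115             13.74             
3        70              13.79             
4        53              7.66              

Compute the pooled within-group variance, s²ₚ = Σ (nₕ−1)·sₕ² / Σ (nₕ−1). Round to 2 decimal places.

165.02

Degrees of freedom: 56 + 114 + 69 + 52 = 291.
Σ(nₕ−1)sₕ² = 56·184.4164 + 114·188.7876 + 69·190.1641 + 52·58.6756 = 48021.5589.
s²ₚ = 48021.5589 / 291 = 165.0225... → 165.02.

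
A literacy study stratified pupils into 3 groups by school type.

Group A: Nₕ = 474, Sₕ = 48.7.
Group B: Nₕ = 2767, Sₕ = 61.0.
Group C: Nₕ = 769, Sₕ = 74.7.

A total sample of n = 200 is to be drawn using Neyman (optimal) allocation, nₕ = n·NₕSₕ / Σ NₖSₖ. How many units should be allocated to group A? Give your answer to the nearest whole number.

Σ NₕSₕ = 474·48.7 + 2767·61.0 + 769·74.7 = 249315.1.
Share for A: 23083.8/249315.1 = 0.09259.
n_A = 200 × 0.09259 = 18.518... → 19.

19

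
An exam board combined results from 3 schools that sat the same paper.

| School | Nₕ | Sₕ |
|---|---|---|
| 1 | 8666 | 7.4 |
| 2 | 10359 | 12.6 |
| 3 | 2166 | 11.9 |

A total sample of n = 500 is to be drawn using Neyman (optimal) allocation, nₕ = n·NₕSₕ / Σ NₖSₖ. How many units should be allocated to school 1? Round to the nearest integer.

1: NₕSₕ = 8666·7.4 = 64128.4
2: NₕSₕ = 10359·12.6 = 130523.4
3: NₕSₕ = 2166·11.9 = 25775.4
Σ NₕSₕ = 220427.2.
n_1 = 500·64128.4/220427.2 = 145.464... → 145.

145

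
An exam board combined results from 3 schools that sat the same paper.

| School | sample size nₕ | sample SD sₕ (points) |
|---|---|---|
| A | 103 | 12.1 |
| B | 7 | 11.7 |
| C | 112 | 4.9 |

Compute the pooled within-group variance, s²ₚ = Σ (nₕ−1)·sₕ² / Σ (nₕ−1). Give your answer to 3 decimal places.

84.111

Degrees of freedom: 102 + 6 + 111 = 219.
Σ(nₕ−1)sₕ² = 102·146.41 + 6·136.89 + 111·24.01 = 18420.27.
s²ₚ = 18420.27 / 219 = 84.11082... → 84.111.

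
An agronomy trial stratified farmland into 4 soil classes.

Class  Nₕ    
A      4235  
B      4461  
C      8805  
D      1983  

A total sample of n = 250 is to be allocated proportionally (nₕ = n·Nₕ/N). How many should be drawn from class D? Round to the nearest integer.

Share of class D = 1983/19484 = 0.10178.
Allocate 250 × 0.10178 = 25.444... → 25.

25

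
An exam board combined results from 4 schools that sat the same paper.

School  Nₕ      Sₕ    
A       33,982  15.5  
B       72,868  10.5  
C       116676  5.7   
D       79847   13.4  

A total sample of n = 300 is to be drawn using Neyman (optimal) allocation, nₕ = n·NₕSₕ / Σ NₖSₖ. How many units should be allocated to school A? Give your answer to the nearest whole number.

A: NₕSₕ = 33982·15.5 = 526721
B: NₕSₕ = 72868·10.5 = 765114
C: NₕSₕ = 116676·5.7 = 665053.2
D: NₕSₕ = 79847·13.4 = 1069949.8
Σ NₕSₕ = 3026838.
n_A = 300·526721/3026838 = 52.205... → 52.

52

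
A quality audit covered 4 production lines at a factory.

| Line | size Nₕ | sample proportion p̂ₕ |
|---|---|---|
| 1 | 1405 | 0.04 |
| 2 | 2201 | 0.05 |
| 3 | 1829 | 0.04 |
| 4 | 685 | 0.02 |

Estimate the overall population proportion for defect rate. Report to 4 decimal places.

Wₕ = Nₕ/N with N = 6120: 0.2296, 0.3596, 0.2989, 0.1119.
p̂_st = 0.2296·0.04 + 0.3596·0.05 + 0.2989·0.04 + 0.1119·0.02 ≈ 0.041358... → 0.0414.

0.0414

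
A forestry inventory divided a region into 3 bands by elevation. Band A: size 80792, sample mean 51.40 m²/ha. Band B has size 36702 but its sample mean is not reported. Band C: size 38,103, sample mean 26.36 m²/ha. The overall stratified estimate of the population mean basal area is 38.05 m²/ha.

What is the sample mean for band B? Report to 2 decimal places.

Σ Nₕx̄ₕ = N·μ, so 36702·x̄_B = 155597·38.05 − (80792·51.40 + 38103·26.36).
= 5920465.85 − 5157103.88 = 763361.97.
x̄_B = 763361.97 / 36702 = 20.7989... → 20.80.

20.80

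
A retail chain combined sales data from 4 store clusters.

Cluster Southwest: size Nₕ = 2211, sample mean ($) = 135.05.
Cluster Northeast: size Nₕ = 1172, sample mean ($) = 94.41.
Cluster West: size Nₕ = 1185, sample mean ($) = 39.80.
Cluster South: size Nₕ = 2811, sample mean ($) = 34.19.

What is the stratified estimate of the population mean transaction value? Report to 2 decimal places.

74.88

N = 7379; weights Wₕ = Nₕ/N = (0.2996, 0.1588, 0.1606, 0.3809).
x̄_st = Σ Wₕ·x̄ₕ = 0.2996·135.05 + 0.1588·94.41 + 0.1606·39.80 + 0.3809·34.19 ≈ 74.8767...
→ 74.88.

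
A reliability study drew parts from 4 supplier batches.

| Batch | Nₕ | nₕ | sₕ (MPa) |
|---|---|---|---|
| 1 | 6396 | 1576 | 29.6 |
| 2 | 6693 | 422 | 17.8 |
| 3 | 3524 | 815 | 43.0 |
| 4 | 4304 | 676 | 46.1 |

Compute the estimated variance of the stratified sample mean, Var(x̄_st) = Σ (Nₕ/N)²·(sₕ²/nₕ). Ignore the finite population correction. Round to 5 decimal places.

0.32636

N = 20917. Term for each stratum: Wₕ²sₕ²/nₕ.
Var(x̄_st) = 0.05198108 + 0.07687239 + 0.06439502 + 0.13310700 = 0.32635550 → 0.32636.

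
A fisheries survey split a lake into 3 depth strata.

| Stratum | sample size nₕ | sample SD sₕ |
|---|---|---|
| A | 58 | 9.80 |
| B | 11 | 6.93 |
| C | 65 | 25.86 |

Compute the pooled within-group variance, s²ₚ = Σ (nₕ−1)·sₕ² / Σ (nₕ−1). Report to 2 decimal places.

A: (58−1)·9.80² = 57·96.04 = 5474.28
B: (11−1)·6.93² = 10·48.0249 = 480.249
C: (65−1)·25.86² = 64·668.7396 = 42799.3344
Numerator = 48753.8634; denominator = Σ(nₕ−1) = 131.
s²ₚ = 48753.8634/131 = 372.1669... → 372.17.

372.17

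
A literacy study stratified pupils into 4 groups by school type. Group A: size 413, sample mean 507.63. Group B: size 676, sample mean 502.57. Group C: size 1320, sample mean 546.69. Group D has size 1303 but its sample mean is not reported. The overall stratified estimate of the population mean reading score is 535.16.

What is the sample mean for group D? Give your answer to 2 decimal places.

549.11

Σ Nₕx̄ₕ = N·μ, so 1303·x̄_D = 3712·535.16 − (413·507.63 + 676·502.57 + 1320·546.69).
= 1986513.92 − 1271019.31 = 715494.61.
x̄_D = 715494.61 / 1303 = 549.1133... → 549.11.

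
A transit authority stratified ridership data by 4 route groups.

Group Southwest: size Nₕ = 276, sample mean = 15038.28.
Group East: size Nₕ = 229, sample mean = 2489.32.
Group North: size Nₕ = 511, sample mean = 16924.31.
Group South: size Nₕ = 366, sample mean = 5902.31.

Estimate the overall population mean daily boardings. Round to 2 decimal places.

N = 276 + 229 + 511 + 366 = 1382.
Weight each subgroup mean by Nₕ/N and sum.
Σ Nₕx̄ₕ = 276·15038.28 + 229·2489.32 + 511·16924.31 + 366·5902.31 = 4150565.28 + 570054.28 + 8648322.41 + 2160245.46 = 15529187.43.
Divide by N: 15529187.43 / 1382 = 11236.7492... → 11236.75.

11236.75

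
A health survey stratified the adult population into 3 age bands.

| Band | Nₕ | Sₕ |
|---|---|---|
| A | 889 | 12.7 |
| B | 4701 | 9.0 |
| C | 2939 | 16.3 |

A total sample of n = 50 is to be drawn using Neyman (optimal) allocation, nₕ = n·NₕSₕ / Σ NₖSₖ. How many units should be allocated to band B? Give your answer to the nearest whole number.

Σ NₕSₕ = 889·12.7 + 4701·9.0 + 2939·16.3 = 101505.
Share for B: 42309/101505 = 0.41682.
n_B = 50 × 0.41682 = 20.841... → 21.

21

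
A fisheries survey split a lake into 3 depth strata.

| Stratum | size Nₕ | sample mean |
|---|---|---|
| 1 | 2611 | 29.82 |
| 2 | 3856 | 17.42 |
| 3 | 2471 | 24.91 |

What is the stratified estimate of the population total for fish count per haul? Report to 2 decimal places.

206584.15

1: 2611·29.82 = 77860.02
2: 3856·17.42 = 67171.52
3: 2471·24.91 = 61552.61
τ̂ = Σ Nₕx̄ₕ = 206584.15.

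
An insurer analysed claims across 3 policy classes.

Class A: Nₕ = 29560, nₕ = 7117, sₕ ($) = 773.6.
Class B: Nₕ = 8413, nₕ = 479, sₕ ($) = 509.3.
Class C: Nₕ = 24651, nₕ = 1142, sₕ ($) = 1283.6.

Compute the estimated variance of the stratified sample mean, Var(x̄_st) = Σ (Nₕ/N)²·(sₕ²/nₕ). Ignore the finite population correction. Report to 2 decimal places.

N = 62624; Wₕ = Nₕ/N.
class A: (29560/62624)²·773.6²/7117 = 18.73541
class B: (8413/62624)²·509.3²/479 = 9.77309
class C: (24651/62624)²·1283.6²/1142 = 223.55315
Sum = 252.06165 → 252.06.

252.06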